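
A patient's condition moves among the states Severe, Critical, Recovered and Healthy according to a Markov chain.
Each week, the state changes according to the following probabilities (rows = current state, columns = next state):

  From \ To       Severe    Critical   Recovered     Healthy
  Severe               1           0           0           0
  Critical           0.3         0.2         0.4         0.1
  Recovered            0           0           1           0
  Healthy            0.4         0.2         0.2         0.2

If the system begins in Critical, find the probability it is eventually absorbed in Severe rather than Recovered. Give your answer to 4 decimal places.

0.4516

Let h(s) be the probability of absorption at Severe starting from transient state s. Then h(Severe) = 1 and h(Recovered) = 0. By first-step analysis:
h(Critical) = 0.3·1 + 0.2·h(Critical) + 0.4·0 + 0.1·h(Healthy)
h(Healthy) = 0.4·1 + 0.2·h(Critical) + 0.2·0 + 0.2·h(Healthy)
Solving: h(Critical) = 0.4516, h(Healthy) = 0.6129.
Starting from Critical, the probability is 0.4516.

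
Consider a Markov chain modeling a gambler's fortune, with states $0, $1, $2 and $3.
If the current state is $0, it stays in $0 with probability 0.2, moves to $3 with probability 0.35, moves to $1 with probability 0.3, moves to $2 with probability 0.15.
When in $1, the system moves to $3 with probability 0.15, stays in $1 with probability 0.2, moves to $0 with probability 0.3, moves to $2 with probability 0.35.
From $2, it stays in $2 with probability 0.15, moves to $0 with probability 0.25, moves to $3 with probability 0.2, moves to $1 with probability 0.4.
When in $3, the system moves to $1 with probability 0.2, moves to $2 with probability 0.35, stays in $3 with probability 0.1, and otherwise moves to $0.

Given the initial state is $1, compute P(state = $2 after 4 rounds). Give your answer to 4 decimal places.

Propagate the distribution vector 4 rounds from $1.
After 0 rounds: (0.0000, 1.0000, 0.0000, 0.0000)
After 1 round: (0.3000, 0.2000, 0.3500, 0.1500)
After 2 rounds: (0.2600, 0.3000, 0.2200, 0.2200)
After 3 rounds: (0.2740, 0.2700, 0.2540, 0.2020)
After 4 rounds: (0.2700, 0.2782, 0.2444, 0.2074)
P(in $2 after 4 rounds) = 0.2444

0.2444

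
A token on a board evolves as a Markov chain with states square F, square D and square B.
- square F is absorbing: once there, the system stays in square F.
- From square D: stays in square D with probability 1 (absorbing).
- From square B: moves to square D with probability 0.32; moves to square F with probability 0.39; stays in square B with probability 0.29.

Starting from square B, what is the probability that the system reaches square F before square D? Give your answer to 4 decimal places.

0.5493

Let h(s) be the probability of absorption at square F starting from transient state s. Then h(square F) = 1 and h(square D) = 0. By first-step analysis:
h(square B) = 0.39·1 + 0.32·0 + 0.29·h(square B)
Solving: h(square B) = 0.5493.
Starting from square B, the probability is 0.5493.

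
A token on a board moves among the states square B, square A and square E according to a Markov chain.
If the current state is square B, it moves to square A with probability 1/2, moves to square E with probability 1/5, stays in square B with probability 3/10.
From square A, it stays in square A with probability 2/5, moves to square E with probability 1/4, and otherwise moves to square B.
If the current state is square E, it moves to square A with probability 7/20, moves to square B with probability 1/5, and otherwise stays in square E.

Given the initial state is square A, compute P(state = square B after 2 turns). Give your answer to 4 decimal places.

Sum over the intermediate state after 1 turn:
P = P(square A→square B)·P(square B→square B) + P(square A→square A)·P(square A→square B) + P(square A→square E)·P(square E→square B)
  = 0.35×0.3 + 0.4×0.35 + 0.25×0.2
  = 0.1050 + 0.1400 + 0.0500 = 0.2950

0.2950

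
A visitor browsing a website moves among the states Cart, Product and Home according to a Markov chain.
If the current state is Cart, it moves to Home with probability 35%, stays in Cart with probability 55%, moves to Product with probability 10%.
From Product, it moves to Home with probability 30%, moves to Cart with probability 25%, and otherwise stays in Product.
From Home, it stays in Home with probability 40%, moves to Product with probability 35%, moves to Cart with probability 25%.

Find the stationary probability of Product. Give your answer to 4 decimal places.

Let the stationary distribution be π with π = πP and π_1 + π_2 + π_3 = 1.
π_1 = 0.55·π_1 + 0.25·π_2 + 0.25·π_3
π_2 = 0.1·π_1 + 0.45·π_2 + 0.35·π_3
Solving with the normalization constraint gives π = (0.3571, 0.2897, 0.3532).
So the stationary probability of Product is 0.2897.

0.2897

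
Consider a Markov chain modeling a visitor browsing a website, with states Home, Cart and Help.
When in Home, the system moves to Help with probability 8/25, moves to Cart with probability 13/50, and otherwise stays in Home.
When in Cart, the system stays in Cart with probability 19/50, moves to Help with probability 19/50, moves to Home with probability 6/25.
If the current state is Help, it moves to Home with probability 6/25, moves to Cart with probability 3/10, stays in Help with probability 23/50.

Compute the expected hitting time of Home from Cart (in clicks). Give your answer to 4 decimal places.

4.1667

Let t(s) be the expected number of clicks to first reach Home from state s, with t(Home) = 0. Conditioning on the first click:
t(Cart) = 1 + 0.38·t(Cart) + 0.38·t(Help)
t(Help) = 1 + 0.3·t(Cart) + 0.46·t(Help)
Solving: t(Cart) = 4.1667, t(Help) = 4.1667.
Expected clicks from Cart to Home: 4.1667.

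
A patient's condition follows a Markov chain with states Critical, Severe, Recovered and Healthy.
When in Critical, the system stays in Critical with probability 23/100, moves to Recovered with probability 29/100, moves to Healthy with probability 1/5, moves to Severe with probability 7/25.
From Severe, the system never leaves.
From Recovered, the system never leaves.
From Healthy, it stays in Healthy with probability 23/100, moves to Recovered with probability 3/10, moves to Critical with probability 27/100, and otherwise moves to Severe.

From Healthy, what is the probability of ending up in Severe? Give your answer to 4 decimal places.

Let h(s) be the probability of absorption at Severe starting from transient state s. Then h(Severe) = 1 and h(Recovered) = 0. By first-step analysis:
h(Critical) = 0.23·h(Critical) + 0.28·1 + 0.29·0 + 0.2·h(Healthy)
h(Healthy) = 0.27·h(Critical) + 0.2·1 + 0.3·0 + 0.23·h(Healthy)
Solving: h(Critical) = 0.4743, h(Healthy) = 0.4261.
Starting from Healthy, the probability is 0.4261.

0.4261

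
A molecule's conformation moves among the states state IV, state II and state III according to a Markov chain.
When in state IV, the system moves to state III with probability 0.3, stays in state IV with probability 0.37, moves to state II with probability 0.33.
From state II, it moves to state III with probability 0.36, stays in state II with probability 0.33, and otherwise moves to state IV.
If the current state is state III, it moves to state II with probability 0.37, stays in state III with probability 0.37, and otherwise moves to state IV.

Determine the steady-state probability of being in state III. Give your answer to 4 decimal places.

Let the stationary distribution be π with π = πP and π_1 + π_2 + π_3 = 1.
π_1 = 0.37·π_1 + 0.31·π_2 + 0.26·π_3
π_2 = 0.33·π_1 + 0.33·π_2 + 0.37·π_3
Solving with the normalization constraint gives π = (0.3114, 0.3438, 0.3448).
So the stationary probability of state III is 0.3448.

0.3448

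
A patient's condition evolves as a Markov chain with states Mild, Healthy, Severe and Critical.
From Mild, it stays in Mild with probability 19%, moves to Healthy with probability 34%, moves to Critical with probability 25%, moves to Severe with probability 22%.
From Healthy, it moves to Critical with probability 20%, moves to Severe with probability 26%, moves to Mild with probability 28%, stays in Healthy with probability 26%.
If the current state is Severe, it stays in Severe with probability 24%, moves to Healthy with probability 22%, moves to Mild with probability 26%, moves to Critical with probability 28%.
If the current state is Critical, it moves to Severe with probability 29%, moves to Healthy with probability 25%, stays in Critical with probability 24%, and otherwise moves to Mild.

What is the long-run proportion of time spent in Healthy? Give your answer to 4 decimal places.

0.2666

Let the stationary distribution be π with π = πP and π_1 + π_2 + π_3 + π_4 = 1.
π_1 = 0.19·π_1 + 0.28·π_2 + 0.26·π_3 + 0.22·π_4
π_2 = 0.34·π_1 + 0.26·π_2 + 0.22·π_3 + 0.25·π_4
π_3 = 0.22·π_1 + 0.26·π_2 + 0.24·π_3 + 0.29·π_4
Solving with the normalization constraint gives π = (0.2389, 0.2666, 0.2526, 0.2418).
So the stationary probability of Healthy is 0.2666.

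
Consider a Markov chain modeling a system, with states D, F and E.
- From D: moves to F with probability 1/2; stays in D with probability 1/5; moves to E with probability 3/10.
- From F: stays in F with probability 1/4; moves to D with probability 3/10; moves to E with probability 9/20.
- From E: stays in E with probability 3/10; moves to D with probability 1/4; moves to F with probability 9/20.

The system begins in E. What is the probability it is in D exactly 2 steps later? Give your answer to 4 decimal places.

0.2600

Sum over the intermediate state after 1 step:
P = P(E→D)·P(D→D) + P(E→F)·P(F→D) + P(E→E)·P(E→D)
  = 0.25×0.2 + 0.45×0.3 + 0.3×0.25
  = 0.0500 + 0.1350 + 0.0750 = 0.2600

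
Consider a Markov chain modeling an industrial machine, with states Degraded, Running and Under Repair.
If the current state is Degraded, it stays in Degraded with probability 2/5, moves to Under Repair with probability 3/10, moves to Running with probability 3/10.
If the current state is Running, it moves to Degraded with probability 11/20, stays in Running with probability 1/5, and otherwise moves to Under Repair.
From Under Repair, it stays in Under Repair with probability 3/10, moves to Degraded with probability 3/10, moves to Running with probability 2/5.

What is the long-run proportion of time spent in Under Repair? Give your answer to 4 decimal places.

Let the stationary distribution be π with π = πP and π_1 + π_2 + π_3 = 1.
π_1 = 0.4·π_1 + 0.55·π_2 + 0.3·π_3
π_2 = 0.3·π_1 + 0.2·π_2 + 0.4·π_3
Solving with the normalization constraint gives π = (0.4163, 0.2986, 0.2851).
So the stationary probability of Under Repair is 0.2851.

0.2851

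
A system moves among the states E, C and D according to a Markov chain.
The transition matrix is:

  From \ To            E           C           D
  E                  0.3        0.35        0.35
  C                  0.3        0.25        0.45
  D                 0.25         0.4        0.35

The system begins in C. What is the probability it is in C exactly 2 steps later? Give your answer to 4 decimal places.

0.3475

Sum over the intermediate state after 1 step:
P = P(C→E)·P(E→C) + P(C→C)·P(C→C) + P(C→D)·P(D→C)
  = 0.3×0.35 + 0.25×0.25 + 0.45×0.4
  = 0.1050 + 0.0625 + 0.1800 = 0.3475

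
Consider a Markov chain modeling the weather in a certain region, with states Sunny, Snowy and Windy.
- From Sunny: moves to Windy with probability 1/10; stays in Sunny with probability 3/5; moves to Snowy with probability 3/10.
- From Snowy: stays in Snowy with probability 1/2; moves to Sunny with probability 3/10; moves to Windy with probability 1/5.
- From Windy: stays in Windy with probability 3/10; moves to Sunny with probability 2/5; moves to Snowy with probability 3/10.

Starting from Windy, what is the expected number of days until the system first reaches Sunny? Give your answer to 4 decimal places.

2.7586

Let t(s) be the expected number of days to first reach Sunny from state s, with t(Sunny) = 0. Conditioning on the first day:
t(Snowy) = 1 + 0.5·t(Snowy) + 0.2·t(Windy)
t(Windy) = 1 + 0.3·t(Snowy) + 0.3·t(Windy)
Solving: t(Snowy) = 3.1034, t(Windy) = 2.7586.
Expected days from Windy to Sunny: 2.7586.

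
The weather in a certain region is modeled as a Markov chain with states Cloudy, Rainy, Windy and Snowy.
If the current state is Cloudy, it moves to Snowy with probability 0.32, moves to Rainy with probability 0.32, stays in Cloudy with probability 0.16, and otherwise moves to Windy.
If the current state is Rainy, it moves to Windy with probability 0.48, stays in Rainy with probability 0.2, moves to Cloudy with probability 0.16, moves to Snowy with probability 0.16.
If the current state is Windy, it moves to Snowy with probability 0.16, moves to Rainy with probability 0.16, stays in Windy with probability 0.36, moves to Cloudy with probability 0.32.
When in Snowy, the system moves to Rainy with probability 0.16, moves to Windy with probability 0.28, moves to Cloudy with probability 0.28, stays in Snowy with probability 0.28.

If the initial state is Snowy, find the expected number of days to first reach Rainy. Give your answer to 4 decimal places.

Let t(s) be the expected number of days to first reach Rainy from state s, with t(Rainy) = 0. Conditioning on the first day:
t(Cloudy) = 1 + 0.16·t(Cloudy) + 0.2·t(Windy) + 0.32·t(Snowy)
t(Windy) = 1 + 0.32·t(Cloudy) + 0.36·t(Windy) + 0.16·t(Snowy)
t(Snowy) = 1 + 0.28·t(Cloudy) + 0.28·t(Windy) + 0.28·t(Snowy)
Solving: t(Cloudy) = 4.2537, t(Windy) = 4.9294, t(Snowy) = 4.9601.
Expected days from Snowy to Rainy: 4.9601.

4.9601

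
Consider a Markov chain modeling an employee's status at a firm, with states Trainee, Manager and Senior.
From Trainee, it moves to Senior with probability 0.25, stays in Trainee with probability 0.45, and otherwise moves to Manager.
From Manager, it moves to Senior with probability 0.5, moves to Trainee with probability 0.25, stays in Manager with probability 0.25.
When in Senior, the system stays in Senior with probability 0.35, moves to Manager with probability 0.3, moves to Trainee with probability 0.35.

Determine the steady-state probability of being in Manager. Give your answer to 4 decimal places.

Let the stationary distribution be π with π = πP and π_1 + π_2 + π_3 = 1.
π_1 = 0.45·π_1 + 0.25·π_2 + 0.35·π_3
π_2 = 0.3·π_1 + 0.25·π_2 + 0.3·π_3
Solving with the normalization constraint gives π = (0.3571, 0.2857, 0.3571).
So the stationary probability of Manager is 0.2857.

0.2857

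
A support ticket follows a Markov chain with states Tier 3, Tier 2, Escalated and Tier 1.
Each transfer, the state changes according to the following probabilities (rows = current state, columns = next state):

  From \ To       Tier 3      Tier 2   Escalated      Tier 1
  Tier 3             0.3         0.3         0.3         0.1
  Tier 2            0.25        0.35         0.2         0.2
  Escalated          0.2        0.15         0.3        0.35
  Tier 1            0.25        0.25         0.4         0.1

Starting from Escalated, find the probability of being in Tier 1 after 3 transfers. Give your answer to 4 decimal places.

0.2045

Propagate the distribution vector 3 transfers from Escalated.
After 0 transfers: (0.0000, 0.0000, 1.0000, 0.0000)
After 1 transfer: (0.2000, 0.1500, 0.3000, 0.3500)
After 2 transfers: (0.2450, 0.2450, 0.3200, 0.1900)
After 3 transfers: (0.2463, 0.2548, 0.2945, 0.2045)
P(in Tier 1 after 3 transfers) = 0.2045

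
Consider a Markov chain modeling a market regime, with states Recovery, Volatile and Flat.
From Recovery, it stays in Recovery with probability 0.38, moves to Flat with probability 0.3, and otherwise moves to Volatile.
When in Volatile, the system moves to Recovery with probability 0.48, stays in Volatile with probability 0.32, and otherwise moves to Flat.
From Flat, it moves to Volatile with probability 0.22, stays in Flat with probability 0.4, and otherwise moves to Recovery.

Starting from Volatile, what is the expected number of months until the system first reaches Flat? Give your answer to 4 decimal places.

4.1045

Let t(s) be the expected number of months to first reach Flat from state s, with t(Flat) = 0. Conditioning on the first month:
t(Recovery) = 1 + 0.38·t(Recovery) + 0.32·t(Volatile)
t(Volatile) = 1 + 0.48·t(Recovery) + 0.32·t(Volatile)
Solving: t(Recovery) = 3.7313, t(Volatile) = 4.1045.
Expected months from Volatile to Flat: 4.1045.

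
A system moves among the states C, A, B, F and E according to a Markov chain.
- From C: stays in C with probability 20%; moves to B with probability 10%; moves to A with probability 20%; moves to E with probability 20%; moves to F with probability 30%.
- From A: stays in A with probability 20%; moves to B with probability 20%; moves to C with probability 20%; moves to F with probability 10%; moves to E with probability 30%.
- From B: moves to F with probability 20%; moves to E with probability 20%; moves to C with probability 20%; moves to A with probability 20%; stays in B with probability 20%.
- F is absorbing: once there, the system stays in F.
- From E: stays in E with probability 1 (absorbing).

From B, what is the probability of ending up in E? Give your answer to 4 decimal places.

Let h(s) be the probability of absorption at E starting from transient state s. Then h(E) = 1 and h(F) = 0. By first-step analysis:
h(C) = 0.2·h(C) + 0.2·h(A) + 0.1·h(B) + 0.3·0 + 0.2·1
h(A) = 0.2·h(C) + 0.2·h(A) + 0.2·h(B) + 0.1·0 + 0.3·1
h(B) = 0.2·h(C) + 0.2·h(A) + 0.2·h(B) + 0.2·0 + 0.2·1
Solving: h(C) = 0.4714, h(A) = 0.6238, h(B) = 0.5238.
Starting from B, the probability is 0.5238.

0.5238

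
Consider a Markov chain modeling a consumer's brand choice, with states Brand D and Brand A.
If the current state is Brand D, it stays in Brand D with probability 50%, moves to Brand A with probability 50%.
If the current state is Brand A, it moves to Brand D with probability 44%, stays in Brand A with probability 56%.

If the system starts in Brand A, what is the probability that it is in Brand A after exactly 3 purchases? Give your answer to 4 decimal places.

0.5320

Propagate the distribution vector 3 purchases from Brand A.
After 0 purchases: (0.0000, 1.0000)
After 1 purchase: (0.4400, 0.5600)
After 2 purchases: (0.4664, 0.5336)
After 3 purchases: (0.4680, 0.5320)
P(in Brand A after 3 purchases) = 0.5320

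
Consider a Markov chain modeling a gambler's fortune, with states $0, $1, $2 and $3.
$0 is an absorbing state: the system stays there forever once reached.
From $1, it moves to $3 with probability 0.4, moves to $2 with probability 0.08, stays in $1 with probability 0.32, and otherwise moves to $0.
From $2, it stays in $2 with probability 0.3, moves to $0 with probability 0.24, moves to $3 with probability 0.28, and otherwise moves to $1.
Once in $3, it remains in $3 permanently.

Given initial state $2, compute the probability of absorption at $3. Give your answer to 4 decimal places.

Let h(s) be the probability of absorption at $3 starting from transient state s. Then h($3) = 1 and h($0) = 0. By first-step analysis:
h($1) = 0.2·0 + 0.32·h($1) + 0.08·h($2) + 0.4·1
h($2) = 0.24·0 + 0.18·h($1) + 0.3·h($2) + 0.28·1
Solving: h($1) = 0.6551, h($2) = 0.5685.
Starting from $2, the probability is 0.5685.

0.5685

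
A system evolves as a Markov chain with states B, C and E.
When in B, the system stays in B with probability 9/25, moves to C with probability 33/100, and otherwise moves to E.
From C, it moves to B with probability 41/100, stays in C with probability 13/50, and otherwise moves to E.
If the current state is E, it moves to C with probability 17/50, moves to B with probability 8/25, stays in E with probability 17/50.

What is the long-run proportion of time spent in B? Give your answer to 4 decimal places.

Let the stationary distribution be π with π = πP and π_1 + π_2 + π_3 = 1.
π_1 = 0.36·π_1 + 0.41·π_2 + 0.32·π_3
π_2 = 0.33·π_1 + 0.26·π_2 + 0.34·π_3
Solving with the normalization constraint gives π = (0.3625, 0.3115, 0.3260).
So the stationary probability of B is 0.3625.

0.3625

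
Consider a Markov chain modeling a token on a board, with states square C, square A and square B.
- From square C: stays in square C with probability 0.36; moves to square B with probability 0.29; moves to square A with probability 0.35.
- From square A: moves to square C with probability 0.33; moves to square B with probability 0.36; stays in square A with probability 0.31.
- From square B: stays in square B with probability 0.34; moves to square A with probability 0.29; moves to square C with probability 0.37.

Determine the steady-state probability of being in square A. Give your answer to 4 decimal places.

Let the stationary distribution be π with π = πP and π_1 + π_2 + π_3 = 1.
π_1 = 0.36·π_1 + 0.33·π_2 + 0.37·π_3
π_2 = 0.35·π_1 + 0.31·π_2 + 0.29·π_3
Solving with the normalization constraint gives π = (0.3538, 0.3176, 0.3287).
So the stationary probability of square A is 0.3176.

0.3176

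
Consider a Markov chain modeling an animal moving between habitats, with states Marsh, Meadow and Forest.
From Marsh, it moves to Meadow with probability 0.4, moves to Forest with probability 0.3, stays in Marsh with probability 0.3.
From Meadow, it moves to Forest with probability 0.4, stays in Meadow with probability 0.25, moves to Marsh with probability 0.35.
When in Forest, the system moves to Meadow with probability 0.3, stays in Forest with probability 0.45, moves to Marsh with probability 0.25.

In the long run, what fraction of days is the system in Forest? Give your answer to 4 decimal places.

Let the stationary distribution be π with π = πP and π_1 + π_2 + π_3 = 1.
π_1 = 0.3·π_1 + 0.35·π_2 + 0.25·π_3
π_2 = 0.4·π_1 + 0.25·π_2 + 0.3·π_3
Solving with the normalization constraint gives π = (0.2962, 0.3139, 0.3899).
So the stationary probability of Forest is 0.3899.

0.3899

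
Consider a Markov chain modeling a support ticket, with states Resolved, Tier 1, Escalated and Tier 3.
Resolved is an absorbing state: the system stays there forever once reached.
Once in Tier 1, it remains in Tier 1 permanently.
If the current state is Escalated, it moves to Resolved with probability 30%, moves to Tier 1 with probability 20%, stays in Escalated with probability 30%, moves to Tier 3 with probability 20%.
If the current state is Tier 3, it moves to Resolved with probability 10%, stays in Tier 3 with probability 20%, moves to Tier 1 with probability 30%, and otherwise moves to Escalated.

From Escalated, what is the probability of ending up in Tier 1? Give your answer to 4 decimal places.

0.4583

Let h(s) be the probability of absorption at Tier 1 starting from transient state s. Then h(Tier 1) = 1 and h(Resolved) = 0. By first-step analysis:
h(Escalated) = 0.3·0 + 0.2·1 + 0.3·h(Escalated) + 0.2·h(Tier 3)
h(Tier 3) = 0.1·0 + 0.3·1 + 0.4·h(Escalated) + 0.2·h(Tier 3)
Solving: h(Escalated) = 0.4583, h(Tier 3) = 0.6042.
Starting from Escalated, the probability is 0.4583.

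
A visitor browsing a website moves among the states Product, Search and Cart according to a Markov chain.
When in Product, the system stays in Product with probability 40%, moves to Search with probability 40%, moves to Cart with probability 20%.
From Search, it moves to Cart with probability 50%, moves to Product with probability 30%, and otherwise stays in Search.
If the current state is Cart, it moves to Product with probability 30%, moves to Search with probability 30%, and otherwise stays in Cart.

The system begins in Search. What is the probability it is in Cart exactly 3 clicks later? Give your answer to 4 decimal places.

0.3650

Propagate the distribution vector 3 clicks from Search.
After 0 clicks: (0.0000, 1.0000, 0.0000)
After 1 click: (0.3000, 0.2000, 0.5000)
After 2 clicks: (0.3300, 0.3100, 0.3600)
After 3 clicks: (0.3330, 0.3020, 0.3650)
P(in Cart after 3 clicks) = 0.3650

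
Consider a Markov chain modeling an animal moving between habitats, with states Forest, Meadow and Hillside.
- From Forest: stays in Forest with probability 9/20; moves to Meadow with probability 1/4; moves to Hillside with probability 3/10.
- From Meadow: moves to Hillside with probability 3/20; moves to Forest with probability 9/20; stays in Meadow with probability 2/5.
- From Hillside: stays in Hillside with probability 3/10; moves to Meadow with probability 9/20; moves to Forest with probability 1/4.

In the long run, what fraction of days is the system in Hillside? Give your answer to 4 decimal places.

Let the stationary distribution be π with π = πP and π_1 + π_2 + π_3 = 1.
π_1 = 0.45·π_1 + 0.45·π_2 + 0.25·π_3
π_2 = 0.25·π_1 + 0.4·π_2 + 0.45·π_3
Solving with the normalization constraint gives π = (0.4006, 0.3523, 0.2472).
So the stationary probability of Hillside is 0.2472.

0.2472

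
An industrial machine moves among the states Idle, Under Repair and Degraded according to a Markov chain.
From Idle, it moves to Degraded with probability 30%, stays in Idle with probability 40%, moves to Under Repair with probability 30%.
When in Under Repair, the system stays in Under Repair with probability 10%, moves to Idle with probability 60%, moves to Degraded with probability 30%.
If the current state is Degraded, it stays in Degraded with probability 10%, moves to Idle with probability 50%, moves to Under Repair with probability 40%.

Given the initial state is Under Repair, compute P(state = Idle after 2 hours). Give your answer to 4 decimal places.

0.4500

Sum over the intermediate state after 1 hour:
P = P(Under Repair→Idle)·P(Idle→Idle) + P(Under Repair→Under Repair)·P(Under Repair→Idle) + P(Under Repair→Degraded)·P(Degraded→Idle)
  = 0.6×0.4 + 0.1×0.6 + 0.3×0.5
  = 0.2400 + 0.0600 + 0.1500 = 0.4500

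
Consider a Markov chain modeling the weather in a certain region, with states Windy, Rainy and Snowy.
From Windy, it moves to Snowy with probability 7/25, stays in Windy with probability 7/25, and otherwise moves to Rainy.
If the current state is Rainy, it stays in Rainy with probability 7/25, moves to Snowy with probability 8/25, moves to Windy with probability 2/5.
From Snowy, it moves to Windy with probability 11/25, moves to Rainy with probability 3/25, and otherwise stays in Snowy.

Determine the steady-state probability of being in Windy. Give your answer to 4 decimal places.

0.3695

Let the stationary distribution be π with π = πP and π_1 + π_2 + π_3 = 1.
π_1 = 0.28·π_1 + 0.4·π_2 + 0.44·π_3
π_2 = 0.44·π_1 + 0.28·π_2 + 0.12·π_3
Solving with the normalization constraint gives π = (0.3695, 0.2836, 0.3468).
So the stationary probability of Windy is 0.3695.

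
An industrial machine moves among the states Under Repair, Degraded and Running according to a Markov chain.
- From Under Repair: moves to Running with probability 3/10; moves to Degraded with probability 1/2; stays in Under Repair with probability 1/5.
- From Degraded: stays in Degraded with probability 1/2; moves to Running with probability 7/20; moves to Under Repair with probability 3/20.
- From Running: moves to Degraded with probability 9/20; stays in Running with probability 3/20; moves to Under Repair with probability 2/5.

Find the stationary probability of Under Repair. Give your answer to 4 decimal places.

0.2321

Let the stationary distribution be π with π = πP and π_1 + π_2 + π_3 = 1.
π_1 = 0.2·π_1 + 0.15·π_2 + 0.4·π_3
π_2 = 0.5·π_1 + 0.5·π_2 + 0.45·π_3
Solving with the normalization constraint gives π = (0.2321, 0.4859, 0.2820).
So the stationary probability of Under Repair is 0.2321.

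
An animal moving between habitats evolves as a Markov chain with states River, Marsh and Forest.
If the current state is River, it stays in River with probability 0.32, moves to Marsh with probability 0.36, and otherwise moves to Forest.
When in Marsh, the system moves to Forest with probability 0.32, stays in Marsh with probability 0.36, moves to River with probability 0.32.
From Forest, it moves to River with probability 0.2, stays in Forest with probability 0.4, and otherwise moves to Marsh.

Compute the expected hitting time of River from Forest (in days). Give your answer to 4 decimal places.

Let t(s) be the expected number of days to first reach River from state s, with t(River) = 0. Conditioning on the first day:
t(Marsh) = 1 + 0.36·t(Marsh) + 0.32·t(Forest)
t(Forest) = 1 + 0.4·t(Marsh) + 0.4·t(Forest)
Solving: t(Marsh) = 3.5938, t(Forest) = 4.0625.
Expected days from Forest to River: 4.0625.

4.0625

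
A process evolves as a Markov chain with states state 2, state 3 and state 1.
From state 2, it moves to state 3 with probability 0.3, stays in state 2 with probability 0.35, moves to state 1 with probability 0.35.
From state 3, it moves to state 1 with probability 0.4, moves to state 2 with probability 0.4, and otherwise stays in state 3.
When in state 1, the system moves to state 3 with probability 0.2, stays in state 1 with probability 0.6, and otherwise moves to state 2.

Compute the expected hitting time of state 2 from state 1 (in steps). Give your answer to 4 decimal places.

Let t(s) be the expected number of steps to first reach state 2 from state s, with t(state 2) = 0. Conditioning on the first step:
t(state 3) = 1 + 0.2·t(state 3) + 0.4·t(state 1)
t(state 1) = 1 + 0.2·t(state 3) + 0.6·t(state 1)
Solving: t(state 3) = 3.3333, t(state 1) = 4.1667.
Expected steps from state 1 to state 2: 4.1667.

4.1667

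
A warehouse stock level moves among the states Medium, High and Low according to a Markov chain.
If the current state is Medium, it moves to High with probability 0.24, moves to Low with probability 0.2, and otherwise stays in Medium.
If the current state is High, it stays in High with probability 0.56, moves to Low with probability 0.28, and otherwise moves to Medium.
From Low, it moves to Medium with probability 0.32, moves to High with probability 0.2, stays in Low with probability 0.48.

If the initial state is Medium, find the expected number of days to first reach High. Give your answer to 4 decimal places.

4.3689

Let t(s) be the expected number of days to first reach High from state s, with t(High) = 0. Conditioning on the first day:
t(Medium) = 1 + 0.56·t(Medium) + 0.2·t(Low)
t(Low) = 1 + 0.32·t(Medium) + 0.48·t(Low)
Solving: t(Medium) = 4.3689, t(Low) = 4.6117.
Expected days from Medium to High: 4.3689.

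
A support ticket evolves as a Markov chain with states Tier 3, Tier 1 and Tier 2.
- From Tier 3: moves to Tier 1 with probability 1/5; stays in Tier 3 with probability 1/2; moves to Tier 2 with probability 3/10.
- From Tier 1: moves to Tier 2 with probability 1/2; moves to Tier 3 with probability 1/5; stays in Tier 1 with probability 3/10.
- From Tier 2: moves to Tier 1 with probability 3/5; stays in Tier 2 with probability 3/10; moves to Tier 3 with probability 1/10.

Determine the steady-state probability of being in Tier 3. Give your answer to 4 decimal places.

0.2317

Let the stationary distribution be π with π = πP and π_1 + π_2 + π_3 = 1.
π_1 = 0.5·π_1 + 0.2·π_2 + 0.1·π_3
π_2 = 0.2·π_1 + 0.3·π_2 + 0.6·π_3
Solving with the normalization constraint gives π = (0.2317, 0.3902, 0.3780).
So the stationary probability of Tier 3 is 0.2317.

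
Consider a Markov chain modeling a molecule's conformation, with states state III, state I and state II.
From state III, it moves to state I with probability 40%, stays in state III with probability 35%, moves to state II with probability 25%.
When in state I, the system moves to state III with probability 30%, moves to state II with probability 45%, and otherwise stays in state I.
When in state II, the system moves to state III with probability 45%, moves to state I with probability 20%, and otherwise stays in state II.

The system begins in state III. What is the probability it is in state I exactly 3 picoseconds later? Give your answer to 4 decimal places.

Propagate the distribution vector 3 picoseconds from state III.
After 0 picoseconds: (1.0000, 0.0000, 0.0000)
After 1 picosecond: (0.3500, 0.4000, 0.2500)
After 2 picoseconds: (0.3550, 0.2900, 0.3550)
After 3 picoseconds: (0.3710, 0.2855, 0.3435)
P(in state I after 3 picoseconds) = 0.2855

0.2855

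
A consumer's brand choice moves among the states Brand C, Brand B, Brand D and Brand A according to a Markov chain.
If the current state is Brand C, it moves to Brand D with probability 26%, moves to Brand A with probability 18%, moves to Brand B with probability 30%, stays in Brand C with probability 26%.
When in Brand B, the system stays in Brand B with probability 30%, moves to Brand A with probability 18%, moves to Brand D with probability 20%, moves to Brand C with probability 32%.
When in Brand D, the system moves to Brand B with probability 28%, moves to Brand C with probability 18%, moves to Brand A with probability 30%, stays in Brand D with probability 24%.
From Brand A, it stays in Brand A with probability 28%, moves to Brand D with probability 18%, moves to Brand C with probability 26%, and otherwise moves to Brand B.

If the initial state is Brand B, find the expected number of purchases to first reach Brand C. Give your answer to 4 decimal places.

3.5988

Let t(s) be the expected number of purchases to first reach Brand C from state s, with t(Brand C) = 0. Conditioning on the first purchase:
t(Brand B) = 1 + 0.3·t(Brand B) + 0.2·t(Brand D) + 0.18·t(Brand A)
t(Brand D) = 1 + 0.28·t(Brand B) + 0.24·t(Brand D) + 0.3·t(Brand A)
t(Brand A) = 1 + 0.28·t(Brand B) + 0.18·t(Brand D) + 0.28·t(Brand A)
Solving: t(Brand B) = 3.5988, t(Brand D) = 4.1521, t(Brand A) = 3.8265.
Expected purchases from Brand B to Brand C: 3.5988.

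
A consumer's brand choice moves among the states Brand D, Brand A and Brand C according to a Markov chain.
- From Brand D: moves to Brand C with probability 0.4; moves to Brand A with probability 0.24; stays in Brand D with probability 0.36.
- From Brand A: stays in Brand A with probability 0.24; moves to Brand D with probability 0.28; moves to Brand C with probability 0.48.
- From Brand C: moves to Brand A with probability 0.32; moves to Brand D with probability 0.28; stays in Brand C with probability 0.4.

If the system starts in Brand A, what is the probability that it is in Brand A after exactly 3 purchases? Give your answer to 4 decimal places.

0.2735

Propagate the distribution vector 3 purchases from Brand A.
After 0 purchases: (0.0000, 1.0000, 0.0000)
After 1 purchase: (0.2800, 0.2400, 0.4800)
After 2 purchases: (0.3024, 0.2784, 0.4192)
After 3 purchases: (0.3042, 0.2735, 0.4223)
P(in Brand A after 3 purchases) = 0.2735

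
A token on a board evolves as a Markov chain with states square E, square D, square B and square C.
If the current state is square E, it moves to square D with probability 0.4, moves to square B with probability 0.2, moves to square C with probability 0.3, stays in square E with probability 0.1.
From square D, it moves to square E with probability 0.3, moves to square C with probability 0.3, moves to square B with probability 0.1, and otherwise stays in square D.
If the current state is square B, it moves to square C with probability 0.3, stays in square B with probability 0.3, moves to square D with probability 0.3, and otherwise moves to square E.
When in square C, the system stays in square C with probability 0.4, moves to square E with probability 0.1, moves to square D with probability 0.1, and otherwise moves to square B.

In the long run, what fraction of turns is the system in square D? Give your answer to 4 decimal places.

Let the stationary distribution be π with π = πP and π_1 + π_2 + π_3 + π_4 = 1.
π_1 = 0.1·π_1 + 0.3·π_2 + 0.1·π_3 + 0.1·π_4
π_2 = 0.4·π_1 + 0.3·π_2 + 0.3·π_3 + 0.1·π_4
π_3 = 0.2·π_1 + 0.1·π_2 + 0.3·π_3 + 0.4·π_4
Solving with the normalization constraint gives π = (0.1497, 0.2483, 0.2687, 0.3333).
So the stationary probability of square D is 0.2483.

0.2483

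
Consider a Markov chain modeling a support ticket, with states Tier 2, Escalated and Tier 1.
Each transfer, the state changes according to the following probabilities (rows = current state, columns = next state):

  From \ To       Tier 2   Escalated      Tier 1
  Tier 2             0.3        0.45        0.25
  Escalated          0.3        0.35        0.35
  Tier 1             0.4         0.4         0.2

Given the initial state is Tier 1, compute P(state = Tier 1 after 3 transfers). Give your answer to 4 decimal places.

0.2760

Propagate the distribution vector 3 transfers from Tier 1.
After 0 transfers: (0.0000, 0.0000, 1.0000)
After 1 transfer: (0.4000, 0.4000, 0.2000)
After 2 transfers: (0.3200, 0.4000, 0.2800)
After 3 transfers: (0.3280, 0.3960, 0.2760)
P(in Tier 1 after 3 transfers) = 0.2760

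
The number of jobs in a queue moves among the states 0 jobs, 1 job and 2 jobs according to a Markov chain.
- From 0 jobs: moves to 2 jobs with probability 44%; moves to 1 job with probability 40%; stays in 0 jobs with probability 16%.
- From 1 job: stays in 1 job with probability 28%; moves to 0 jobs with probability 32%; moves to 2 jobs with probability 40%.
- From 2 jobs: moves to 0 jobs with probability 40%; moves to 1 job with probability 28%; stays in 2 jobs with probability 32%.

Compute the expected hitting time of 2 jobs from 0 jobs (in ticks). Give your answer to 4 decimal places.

2.3490

Let t(s) be the expected number of ticks to first reach 2 jobs from state s, with t(2 jobs) = 0. Conditioning on the first tick:
t(0 jobs) = 1 + 0.16·t(0 jobs) + 0.4·t(1 job)
t(1 job) = 1 + 0.32·t(0 jobs) + 0.28·t(1 job)
Solving: t(0 jobs) = 2.3490, t(1 job) = 2.4329.
Expected ticks from 0 jobs to 2 jobs: 2.3490.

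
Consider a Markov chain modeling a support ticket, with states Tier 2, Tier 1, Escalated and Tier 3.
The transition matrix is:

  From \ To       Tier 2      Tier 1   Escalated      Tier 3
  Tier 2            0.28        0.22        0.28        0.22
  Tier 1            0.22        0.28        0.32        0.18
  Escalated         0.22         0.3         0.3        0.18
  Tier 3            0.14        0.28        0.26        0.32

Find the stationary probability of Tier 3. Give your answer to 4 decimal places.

Let the stationary distribution be π with π = πP and π_1 + π_2 + π_3 + π_4 = 1.
π_1 = 0.28·π_1 + 0.22·π_2 + 0.22·π_3 + 0.14·π_4
π_2 = 0.22·π_1 + 0.28·π_2 + 0.3·π_3 + 0.28·π_4
π_3 = 0.28·π_1 + 0.32·π_2 + 0.3·π_3 + 0.26·π_4
Solving with the normalization constraint gives π = (0.2154, 0.2729, 0.2924, 0.2193).
So the stationary probability of Tier 3 is 0.2193.

0.2193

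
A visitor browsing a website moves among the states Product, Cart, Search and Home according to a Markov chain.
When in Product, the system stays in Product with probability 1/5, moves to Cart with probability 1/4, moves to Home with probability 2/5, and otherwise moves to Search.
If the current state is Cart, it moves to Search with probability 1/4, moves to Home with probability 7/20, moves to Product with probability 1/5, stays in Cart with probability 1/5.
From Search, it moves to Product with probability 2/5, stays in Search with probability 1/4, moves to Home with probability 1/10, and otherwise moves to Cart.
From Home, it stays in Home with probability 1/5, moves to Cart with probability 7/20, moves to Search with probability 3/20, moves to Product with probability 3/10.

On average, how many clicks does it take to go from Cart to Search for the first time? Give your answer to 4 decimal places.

5.1173

Let t(s) be the expected number of clicks to first reach Search from state s, with t(Search) = 0. Conditioning on the first click:
t(Product) = 1 + 0.2·t(Product) + 0.25·t(Cart) + 0.4·t(Home)
t(Cart) = 1 + 0.2·t(Product) + 0.2·t(Cart) + 0.35·t(Home)
t(Home) = 1 + 0.3·t(Product) + 0.35·t(Cart) + 0.2·t(Home)
Solving: t(Product) = 5.6536, t(Cart) = 5.1173, t(Home) = 5.6089.
Expected clicks from Cart to Search: 5.1173.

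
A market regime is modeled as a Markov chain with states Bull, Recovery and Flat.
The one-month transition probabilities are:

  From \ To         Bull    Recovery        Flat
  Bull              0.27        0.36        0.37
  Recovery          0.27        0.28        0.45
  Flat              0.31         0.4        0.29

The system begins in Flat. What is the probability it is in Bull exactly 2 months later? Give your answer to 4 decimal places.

0.2816

Sum over the intermediate state after 1 month:
P = P(Flat→Bull)·P(Bull→Bull) + P(Flat→Recovery)·P(Recovery→Bull) + P(Flat→Flat)·P(Flat→Bull)
  = 0.31×0.27 + 0.4×0.27 + 0.29×0.31
  = 0.0837 + 0.1080 + 0.0899 = 0.2816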